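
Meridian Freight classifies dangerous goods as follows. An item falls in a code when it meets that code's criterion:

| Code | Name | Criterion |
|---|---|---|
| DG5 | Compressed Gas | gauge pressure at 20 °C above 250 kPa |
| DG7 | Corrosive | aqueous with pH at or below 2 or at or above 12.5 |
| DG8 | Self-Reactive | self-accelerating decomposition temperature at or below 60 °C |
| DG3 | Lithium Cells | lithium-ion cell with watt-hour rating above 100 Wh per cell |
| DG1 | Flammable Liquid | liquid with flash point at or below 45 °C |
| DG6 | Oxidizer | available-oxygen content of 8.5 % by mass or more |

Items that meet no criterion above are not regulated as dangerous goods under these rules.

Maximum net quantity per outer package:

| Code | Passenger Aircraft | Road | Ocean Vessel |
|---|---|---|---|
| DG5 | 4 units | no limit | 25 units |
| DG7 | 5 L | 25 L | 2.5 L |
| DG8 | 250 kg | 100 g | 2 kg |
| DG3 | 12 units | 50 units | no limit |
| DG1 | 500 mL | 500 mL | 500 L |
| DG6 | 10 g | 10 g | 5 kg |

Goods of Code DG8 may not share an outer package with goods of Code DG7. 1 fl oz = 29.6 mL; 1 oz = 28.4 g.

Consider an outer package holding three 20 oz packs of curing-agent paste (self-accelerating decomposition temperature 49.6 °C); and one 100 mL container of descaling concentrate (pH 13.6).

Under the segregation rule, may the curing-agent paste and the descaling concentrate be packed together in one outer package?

The curing-agent paste has self-accelerating decomposition temperature 49.6 °C, which is ≤ 60 °C, so it is Code DG8 (Self-Reactive).
The descaling concentrate has pH 13.6, which is ≥ 12.5, so it is Code DG7 (Corrosive).
Code DG8 and Code DG7 may not share an outer package.

No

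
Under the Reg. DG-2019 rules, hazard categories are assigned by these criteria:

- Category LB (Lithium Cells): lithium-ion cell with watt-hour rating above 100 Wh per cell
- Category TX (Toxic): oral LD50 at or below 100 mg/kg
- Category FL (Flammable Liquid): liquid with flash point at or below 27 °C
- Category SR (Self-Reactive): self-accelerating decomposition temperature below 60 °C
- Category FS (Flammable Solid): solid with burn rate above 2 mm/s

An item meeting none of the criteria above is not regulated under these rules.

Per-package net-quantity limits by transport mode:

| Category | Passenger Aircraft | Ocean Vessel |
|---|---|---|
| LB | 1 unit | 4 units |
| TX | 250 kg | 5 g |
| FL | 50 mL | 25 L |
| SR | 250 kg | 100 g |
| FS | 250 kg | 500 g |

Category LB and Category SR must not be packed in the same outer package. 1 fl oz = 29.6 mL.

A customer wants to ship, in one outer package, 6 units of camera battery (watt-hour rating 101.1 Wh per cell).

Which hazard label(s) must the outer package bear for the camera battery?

Category LB

With watt-hour rating 101.1 Wh per cell (> 100 Wh per cell), the camera battery falls in Category LB.
Only the Category LB label is required.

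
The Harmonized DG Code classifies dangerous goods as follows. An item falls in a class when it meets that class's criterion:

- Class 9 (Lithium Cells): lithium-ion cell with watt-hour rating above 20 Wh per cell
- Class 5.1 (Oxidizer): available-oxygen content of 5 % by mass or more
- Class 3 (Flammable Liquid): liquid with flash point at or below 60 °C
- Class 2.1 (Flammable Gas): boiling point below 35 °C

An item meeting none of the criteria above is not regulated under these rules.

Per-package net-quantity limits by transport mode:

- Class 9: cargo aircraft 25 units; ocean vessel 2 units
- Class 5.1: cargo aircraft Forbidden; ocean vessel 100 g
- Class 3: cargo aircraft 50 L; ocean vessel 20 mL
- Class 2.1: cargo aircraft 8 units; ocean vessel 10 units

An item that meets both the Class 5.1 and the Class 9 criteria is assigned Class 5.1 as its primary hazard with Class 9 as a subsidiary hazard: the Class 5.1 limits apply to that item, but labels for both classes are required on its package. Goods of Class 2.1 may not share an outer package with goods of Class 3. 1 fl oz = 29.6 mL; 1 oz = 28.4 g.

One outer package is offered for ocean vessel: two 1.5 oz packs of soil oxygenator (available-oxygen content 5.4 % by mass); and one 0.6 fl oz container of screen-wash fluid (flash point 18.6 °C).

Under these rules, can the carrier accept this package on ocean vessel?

Yes

With available-oxygen content 5.4 % by mass (≥ 5 % by mass), the soil oxygenator falls in Class 5.1.
Flash point 18.6 °C meets the Class 3 criterion (Flammable Liquid), so the screen-wash fluid is Class 3.
Class 5.1 quantity: two 1.5 oz packs = 85.2 g.
85.2 g is within the ocean vessel limit of 100 g for Class 5.1.
Class 3 quantity: one 0.6 fl oz container = 17.76 mL.
That is within the Class 3 ocean vessel limit of 20 mL.
The segregation rule (Class 2.1 with Class 3) does not apply to Class 5.1 with Class 3.
Every hazard class is within its ocean vessel limit and no segregation rule is violated.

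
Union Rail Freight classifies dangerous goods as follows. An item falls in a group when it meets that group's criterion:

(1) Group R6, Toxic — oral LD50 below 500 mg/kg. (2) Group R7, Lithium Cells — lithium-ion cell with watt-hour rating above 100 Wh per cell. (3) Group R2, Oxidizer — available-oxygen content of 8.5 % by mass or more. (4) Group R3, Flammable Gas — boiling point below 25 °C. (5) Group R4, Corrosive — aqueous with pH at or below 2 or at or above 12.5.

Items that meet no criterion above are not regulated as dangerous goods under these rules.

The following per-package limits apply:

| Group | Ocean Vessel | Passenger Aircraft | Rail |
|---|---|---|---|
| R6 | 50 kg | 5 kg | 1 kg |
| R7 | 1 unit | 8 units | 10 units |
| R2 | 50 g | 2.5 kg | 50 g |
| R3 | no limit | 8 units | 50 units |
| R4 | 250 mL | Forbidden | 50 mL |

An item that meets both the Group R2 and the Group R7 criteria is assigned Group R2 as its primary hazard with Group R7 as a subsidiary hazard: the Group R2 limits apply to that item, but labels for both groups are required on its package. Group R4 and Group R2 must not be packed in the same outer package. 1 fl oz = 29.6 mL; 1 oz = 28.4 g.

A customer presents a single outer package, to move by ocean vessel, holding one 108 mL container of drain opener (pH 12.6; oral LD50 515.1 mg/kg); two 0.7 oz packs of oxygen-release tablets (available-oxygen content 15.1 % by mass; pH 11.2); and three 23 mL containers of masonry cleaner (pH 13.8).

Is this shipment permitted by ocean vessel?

The drain opener has pH 12.6, which is ≥ 12.5, so it is Group R4 (Corrosive).
The oxygen-release tablets have available-oxygen content 15.1 % by mass, which is ≥ 8.5 % by mass, so they are Group R2 (Oxidizer).
The masonry cleaner has pH 13.8, which is ≥ 12.5, so it is Group R4 (Corrosive).
Total Group R4: 108 mL + (three 23 mL containers = 69 mL) = 177 mL.
That is within the Group R4 ocean vessel limit of 250 mL.
Group R2 quantity: two 0.7 oz packs = 39.76 g.
That is within the Group R2 ocean vessel limit of 50 g.
Group R4 and Group R2 may not share an outer package.

No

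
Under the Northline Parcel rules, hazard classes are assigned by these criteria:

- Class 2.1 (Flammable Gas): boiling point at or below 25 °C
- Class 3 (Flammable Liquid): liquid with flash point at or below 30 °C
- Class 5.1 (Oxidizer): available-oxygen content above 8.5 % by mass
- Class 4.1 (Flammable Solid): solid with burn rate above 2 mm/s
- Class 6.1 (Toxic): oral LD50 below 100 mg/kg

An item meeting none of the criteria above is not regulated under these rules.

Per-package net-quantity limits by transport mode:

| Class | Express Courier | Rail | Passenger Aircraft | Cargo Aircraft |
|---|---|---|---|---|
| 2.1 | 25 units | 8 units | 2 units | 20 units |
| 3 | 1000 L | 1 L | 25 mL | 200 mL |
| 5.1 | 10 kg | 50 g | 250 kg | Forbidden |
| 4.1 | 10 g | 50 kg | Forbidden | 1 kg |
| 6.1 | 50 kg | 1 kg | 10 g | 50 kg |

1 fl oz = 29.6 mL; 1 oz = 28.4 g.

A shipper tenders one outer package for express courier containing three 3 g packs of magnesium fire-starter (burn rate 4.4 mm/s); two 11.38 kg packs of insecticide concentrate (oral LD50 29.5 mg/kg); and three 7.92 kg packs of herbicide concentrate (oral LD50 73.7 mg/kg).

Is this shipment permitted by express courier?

Burn rate 4.4 mm/s meets the Class 4.1 criterion (Flammable Solid), so the magnesium fire-starter is Class 4.1.
With oral LD50 29.5 mg/kg (< 100 mg/kg), the insecticide concentrate falls in Class 6.1.
Oral LD50 73.7 mg/kg meets the Class 6.1 criterion (Toxic), so the herbicide concentrate is Class 6.1.
Class 6.1 net quantity: (two 11.38 kg packs = 22.76 kg) + (three 7.92 kg packs = 23.76 kg) = 46.52 kg.
That is within the Class 6.1 express courier limit of 50 kg.
Class 4.1 quantity: three 3 g packs = 9 g.
9 g ≤ 10 g (express courier limit, Class 4.1) — within limit.
Every hazard class is within its express courier limit and no segregation rule is violated.

Yes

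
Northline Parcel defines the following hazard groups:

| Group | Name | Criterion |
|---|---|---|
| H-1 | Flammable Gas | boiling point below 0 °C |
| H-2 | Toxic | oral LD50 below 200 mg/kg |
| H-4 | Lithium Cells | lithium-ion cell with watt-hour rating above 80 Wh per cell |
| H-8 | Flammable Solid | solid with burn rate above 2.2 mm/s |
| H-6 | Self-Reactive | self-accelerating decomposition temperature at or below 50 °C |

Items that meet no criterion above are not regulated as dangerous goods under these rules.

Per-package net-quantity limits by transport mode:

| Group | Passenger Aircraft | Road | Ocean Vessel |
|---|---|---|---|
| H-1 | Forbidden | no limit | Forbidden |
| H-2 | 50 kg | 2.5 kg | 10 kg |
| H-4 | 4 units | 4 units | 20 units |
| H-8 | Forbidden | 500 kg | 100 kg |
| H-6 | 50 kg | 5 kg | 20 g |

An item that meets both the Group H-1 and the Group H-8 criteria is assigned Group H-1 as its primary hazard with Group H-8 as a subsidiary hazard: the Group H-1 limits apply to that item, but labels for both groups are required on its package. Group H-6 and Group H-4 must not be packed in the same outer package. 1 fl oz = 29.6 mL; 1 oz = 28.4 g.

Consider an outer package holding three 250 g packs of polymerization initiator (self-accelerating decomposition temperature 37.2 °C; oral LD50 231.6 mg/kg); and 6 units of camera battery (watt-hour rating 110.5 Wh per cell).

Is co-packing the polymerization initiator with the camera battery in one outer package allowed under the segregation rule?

No

With self-accelerating decomposition temperature 37.2 °C (≤ 50 °C), the polymerization initiator falls in Group H-6.
With watt-hour rating 110.5 Wh per cell (> 80 Wh per cell), the camera battery falls in Group H-4.
Group H-6 and Group H-4 may not share an outer package.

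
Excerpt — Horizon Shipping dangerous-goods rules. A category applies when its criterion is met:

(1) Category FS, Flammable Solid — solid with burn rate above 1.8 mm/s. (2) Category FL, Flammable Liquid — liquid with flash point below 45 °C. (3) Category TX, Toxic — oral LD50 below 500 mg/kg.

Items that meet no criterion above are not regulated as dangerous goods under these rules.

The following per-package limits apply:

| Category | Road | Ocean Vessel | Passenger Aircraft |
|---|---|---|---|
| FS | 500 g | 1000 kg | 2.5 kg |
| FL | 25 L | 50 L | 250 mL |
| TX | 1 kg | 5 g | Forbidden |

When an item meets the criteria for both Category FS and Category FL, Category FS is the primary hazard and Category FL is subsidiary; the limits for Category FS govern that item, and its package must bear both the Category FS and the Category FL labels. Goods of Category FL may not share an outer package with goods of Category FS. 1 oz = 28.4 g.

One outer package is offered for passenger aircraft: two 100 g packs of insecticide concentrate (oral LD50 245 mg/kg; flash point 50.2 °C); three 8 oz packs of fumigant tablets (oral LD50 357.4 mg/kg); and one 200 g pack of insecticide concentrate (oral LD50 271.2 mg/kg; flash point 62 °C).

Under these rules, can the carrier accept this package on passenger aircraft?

With oral LD50 245 mg/kg (< 500 mg/kg), the insecticide concentrate falls in Category TX.
With oral LD50 357.4 mg/kg (< 500 mg/kg), the fumigant tablets fall in Category TX.
With oral LD50 271.2 mg/kg (< 500 mg/kg), the insecticide concentrate falls in Category TX.
Category TX net quantity: (two 100 g packs = 200 g) + (three 8 oz packs = 681.6 g) + 200 g = 1081.6 g.
By passenger aircraft, Category TX is Forbidden regardless of quantity.

No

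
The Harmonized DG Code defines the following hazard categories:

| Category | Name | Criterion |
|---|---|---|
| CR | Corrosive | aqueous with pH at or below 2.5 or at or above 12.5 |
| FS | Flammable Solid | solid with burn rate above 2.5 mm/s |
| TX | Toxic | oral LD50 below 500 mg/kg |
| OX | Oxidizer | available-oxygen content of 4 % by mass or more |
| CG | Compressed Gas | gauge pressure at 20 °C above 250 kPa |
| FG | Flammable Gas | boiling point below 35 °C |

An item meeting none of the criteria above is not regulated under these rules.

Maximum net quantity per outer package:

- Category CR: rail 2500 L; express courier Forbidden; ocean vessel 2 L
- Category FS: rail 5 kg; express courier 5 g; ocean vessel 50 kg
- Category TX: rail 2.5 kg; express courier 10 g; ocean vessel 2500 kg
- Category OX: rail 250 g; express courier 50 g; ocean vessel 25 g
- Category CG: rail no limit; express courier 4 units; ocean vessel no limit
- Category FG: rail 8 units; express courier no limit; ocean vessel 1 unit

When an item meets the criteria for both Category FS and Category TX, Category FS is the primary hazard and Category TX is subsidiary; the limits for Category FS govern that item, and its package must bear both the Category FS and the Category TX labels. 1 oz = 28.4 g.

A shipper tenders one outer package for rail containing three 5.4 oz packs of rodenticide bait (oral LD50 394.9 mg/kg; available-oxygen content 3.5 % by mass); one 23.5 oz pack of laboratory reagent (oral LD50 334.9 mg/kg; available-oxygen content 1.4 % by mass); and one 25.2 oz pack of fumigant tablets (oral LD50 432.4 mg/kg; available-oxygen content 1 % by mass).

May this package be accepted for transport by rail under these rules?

Yes

Rodenticide bait: oral LD50 394.9 mg/kg < 500 mg/kg → Category TX (Toxic).
Oral LD50 334.9 mg/kg meets the Category TX criterion (Toxic), so the laboratory reagent is Category TX.
Oral LD50 432.4 mg/kg meets the Category TX criterion (Toxic), so the fumigant tablets are Category TX.
Category TX net quantity: (three 5.4 oz packs = 460.08 g) + (one 23.5 oz pack = 667.4 g) + (one 25.2 oz pack = 715.68 g) = 1843.16 g.
That is within the Category TX rail limit of 2.5 kg.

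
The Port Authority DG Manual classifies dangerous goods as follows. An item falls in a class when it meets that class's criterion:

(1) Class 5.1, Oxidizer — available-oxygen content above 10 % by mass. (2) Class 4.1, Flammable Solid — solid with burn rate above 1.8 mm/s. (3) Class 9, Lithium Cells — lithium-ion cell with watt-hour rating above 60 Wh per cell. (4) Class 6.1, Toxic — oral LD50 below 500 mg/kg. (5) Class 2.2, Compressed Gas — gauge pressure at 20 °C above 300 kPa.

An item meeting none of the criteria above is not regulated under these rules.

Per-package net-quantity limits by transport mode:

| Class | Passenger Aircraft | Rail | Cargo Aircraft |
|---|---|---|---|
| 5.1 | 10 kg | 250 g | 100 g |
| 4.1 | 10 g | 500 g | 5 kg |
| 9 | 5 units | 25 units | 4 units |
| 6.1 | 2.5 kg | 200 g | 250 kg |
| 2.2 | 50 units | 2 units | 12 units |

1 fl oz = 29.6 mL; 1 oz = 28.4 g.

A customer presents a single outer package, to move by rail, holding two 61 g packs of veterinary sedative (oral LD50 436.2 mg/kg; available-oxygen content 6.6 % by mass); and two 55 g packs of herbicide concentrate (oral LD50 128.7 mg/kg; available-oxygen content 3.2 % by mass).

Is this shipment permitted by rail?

Oral LD50 436.2 mg/kg meets the Class 6.1 criterion (Toxic), so the veterinary sedative is Class 6.1.
The herbicide concentrate has oral LD50 128.7 mg/kg, which is < 500 mg/kg, so it is Class 6.1 (Toxic).
Class 6.1 net quantity: (two 61 g packs = 122 g) + (two 55 g packs = 110 g) = 232 g.
That exceeds the Class 6.1 rail limit of 200 g.

No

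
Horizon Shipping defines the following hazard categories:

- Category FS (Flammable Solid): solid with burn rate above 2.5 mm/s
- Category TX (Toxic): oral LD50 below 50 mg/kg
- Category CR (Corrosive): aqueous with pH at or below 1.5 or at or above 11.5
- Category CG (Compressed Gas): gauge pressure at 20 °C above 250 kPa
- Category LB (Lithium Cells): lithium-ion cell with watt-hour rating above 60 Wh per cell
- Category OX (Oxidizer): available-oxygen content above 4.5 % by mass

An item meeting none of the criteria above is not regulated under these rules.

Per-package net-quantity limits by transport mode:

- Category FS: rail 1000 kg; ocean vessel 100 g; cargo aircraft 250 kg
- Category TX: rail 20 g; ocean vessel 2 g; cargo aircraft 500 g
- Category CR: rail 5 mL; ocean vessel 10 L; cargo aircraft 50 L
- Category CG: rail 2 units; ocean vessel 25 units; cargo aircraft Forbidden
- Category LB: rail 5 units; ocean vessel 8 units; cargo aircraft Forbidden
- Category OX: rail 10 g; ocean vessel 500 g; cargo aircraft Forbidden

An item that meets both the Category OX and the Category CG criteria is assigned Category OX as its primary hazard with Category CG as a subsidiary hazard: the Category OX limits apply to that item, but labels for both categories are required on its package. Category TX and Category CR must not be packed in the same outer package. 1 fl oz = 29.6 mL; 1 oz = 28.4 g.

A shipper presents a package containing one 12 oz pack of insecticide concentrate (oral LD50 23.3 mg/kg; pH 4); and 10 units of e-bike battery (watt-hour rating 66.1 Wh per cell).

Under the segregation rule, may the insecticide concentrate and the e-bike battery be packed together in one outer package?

With oral LD50 23.3 mg/kg (< 50 mg/kg), the insecticide concentrate falls in Category TX.
E-bike battery: watt-hour rating 66.1 Wh per cell > 60 Wh per cell → Category LB (Lithium Cells).
No segregation rule bars Category TX with Category LB.

Yes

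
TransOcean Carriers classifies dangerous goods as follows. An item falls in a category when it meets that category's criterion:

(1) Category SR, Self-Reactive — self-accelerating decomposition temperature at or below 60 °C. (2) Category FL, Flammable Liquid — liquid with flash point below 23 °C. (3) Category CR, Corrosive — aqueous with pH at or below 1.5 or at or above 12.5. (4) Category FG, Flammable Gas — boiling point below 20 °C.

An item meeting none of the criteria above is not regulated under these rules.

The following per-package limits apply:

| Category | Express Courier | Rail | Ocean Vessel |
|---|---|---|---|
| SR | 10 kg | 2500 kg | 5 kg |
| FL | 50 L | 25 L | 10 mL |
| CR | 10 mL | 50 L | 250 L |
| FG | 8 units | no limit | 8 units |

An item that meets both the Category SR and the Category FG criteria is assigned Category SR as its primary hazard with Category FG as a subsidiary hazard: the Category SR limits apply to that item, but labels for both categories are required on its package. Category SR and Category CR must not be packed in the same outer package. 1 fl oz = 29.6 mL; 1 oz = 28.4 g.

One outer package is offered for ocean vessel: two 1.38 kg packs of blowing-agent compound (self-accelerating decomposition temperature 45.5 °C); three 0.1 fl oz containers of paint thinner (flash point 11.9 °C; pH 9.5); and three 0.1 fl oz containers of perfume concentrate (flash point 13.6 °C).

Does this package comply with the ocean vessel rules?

Blowing-agent compound: self-accelerating decomposition temperature 45.5 °C ≤ 60 °C → Category SR (Self-Reactive).
The paint thinner has flash point 11.9 °C, which is < 23 °C, so it is Category FL (Flammable Liquid).
The perfume concentrate has flash point 13.6 °C, which is < 23 °C, so it is Category FL (Flammable Liquid).
Category SR quantity: two 1.38 kg packs = 2.76 kg.
2.76 kg is within the ocean vessel limit of 5 kg for Category SR.
Total Category FL: (three 0.1 fl oz containers = 8.88 mL) + (three 0.1 fl oz containers = 8.88 mL) = 17.76 mL.
17.76 mL exceeds the ocean vessel limit of 10 mL for Category FL.
The segregation rule (Category SR with Category CR) does not apply to Category SR with Category FL.

No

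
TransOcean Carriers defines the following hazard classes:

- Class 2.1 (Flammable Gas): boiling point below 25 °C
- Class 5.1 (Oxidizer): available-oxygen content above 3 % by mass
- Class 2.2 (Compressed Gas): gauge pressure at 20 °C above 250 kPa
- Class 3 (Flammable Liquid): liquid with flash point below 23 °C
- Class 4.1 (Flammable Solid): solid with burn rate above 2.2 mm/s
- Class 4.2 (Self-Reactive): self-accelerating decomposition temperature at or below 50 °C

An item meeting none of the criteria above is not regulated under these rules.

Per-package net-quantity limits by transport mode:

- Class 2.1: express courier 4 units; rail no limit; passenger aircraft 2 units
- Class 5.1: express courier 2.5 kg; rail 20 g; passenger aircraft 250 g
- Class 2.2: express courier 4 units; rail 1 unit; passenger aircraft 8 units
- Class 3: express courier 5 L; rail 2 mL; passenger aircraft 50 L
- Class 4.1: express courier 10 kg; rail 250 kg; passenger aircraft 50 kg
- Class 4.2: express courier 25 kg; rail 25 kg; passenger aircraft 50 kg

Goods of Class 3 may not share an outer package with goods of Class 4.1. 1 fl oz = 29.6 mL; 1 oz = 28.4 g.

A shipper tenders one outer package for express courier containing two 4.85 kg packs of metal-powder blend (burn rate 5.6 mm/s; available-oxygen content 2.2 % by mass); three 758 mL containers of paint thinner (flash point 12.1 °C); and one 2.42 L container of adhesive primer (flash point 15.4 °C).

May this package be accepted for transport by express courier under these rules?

With burn rate 5.6 mm/s (> 2.2 mm/s), the metal-powder blend falls in Class 4.1.
Flash point 12.1 °C meets the Class 3 criterion (Flammable Liquid), so the paint thinner is Class 3.
Adhesive primer: flash point 15.4 °C < 23 °C → Class 3 (Flammable Liquid).
Class 3 net quantity: (three 758 mL containers = 2.274 L) + 2.42 L = 4.694 L.
4.694 L is within the express courier limit of 5 L for Class 3.
Class 4.1 quantity: two 4.85 kg packs = 9.7 kg.
That is within the Class 4.1 express courier limit of 10 kg.
Class 3 and Class 4.1 may not share an outer package.

No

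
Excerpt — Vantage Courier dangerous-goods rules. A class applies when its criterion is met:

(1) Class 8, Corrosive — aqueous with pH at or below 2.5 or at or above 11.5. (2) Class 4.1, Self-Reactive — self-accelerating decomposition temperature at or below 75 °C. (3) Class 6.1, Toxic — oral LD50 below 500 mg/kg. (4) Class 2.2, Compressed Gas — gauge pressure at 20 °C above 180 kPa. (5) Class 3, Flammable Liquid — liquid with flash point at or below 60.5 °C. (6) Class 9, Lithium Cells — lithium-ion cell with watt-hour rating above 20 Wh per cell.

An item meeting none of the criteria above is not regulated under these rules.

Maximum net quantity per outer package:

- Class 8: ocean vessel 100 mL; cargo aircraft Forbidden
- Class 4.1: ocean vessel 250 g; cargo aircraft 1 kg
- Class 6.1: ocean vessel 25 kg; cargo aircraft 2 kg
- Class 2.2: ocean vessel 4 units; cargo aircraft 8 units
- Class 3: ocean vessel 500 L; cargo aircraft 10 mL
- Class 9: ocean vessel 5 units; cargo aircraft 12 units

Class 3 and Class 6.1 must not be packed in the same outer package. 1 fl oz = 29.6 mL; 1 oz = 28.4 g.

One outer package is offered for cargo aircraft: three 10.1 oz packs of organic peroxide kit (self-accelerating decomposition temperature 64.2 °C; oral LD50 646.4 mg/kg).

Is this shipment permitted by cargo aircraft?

Yes

Organic peroxide kit: self-accelerating decomposition temperature 64.2 °C ≤ 75 °C → Class 4.1 (Self-Reactive).
Class 4.1 quantity: three 10.1 oz packs = 860.52 g.
860.52 g ≤ 1 kg (cargo aircraft limit, Class 4.1) — within limit.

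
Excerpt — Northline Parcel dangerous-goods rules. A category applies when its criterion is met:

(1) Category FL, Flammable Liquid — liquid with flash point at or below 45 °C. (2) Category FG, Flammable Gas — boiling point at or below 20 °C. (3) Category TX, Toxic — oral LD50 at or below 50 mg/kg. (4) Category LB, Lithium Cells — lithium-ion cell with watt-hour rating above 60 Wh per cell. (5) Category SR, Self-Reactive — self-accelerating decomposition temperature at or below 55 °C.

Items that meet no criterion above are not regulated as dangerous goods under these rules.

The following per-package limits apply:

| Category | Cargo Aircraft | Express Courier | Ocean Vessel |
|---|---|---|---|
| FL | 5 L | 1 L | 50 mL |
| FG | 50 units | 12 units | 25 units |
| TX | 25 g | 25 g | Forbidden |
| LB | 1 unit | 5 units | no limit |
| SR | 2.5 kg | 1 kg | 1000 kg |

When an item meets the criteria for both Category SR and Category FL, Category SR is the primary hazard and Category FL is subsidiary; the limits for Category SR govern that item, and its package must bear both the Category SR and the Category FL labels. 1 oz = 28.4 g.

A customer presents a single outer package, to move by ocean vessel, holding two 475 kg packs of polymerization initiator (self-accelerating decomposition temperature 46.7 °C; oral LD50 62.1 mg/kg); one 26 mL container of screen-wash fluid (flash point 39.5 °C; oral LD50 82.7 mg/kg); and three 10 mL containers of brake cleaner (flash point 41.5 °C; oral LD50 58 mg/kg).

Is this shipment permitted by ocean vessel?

No

Self-accelerating decomposition temperature 46.7 °C meets the Category SR criterion (Self-Reactive), so the polymerization initiator is Category SR.
The screen-wash fluid has flash point 39.5 °C, which is ≤ 45 °C, so it is Category FL (Flammable Liquid).
Brake cleaner: flash point 41.5 °C ≤ 45 °C → Category FL (Flammable Liquid).
Category FL net quantity: 26 mL + (three 10 mL containers = 30 mL) = 56 mL.
That exceeds the Category FL ocean vessel limit of 50 mL.
Category SR quantity: two 475 kg packs = 950 kg.
That is within the Category SR ocean vessel limit of 1000 kg.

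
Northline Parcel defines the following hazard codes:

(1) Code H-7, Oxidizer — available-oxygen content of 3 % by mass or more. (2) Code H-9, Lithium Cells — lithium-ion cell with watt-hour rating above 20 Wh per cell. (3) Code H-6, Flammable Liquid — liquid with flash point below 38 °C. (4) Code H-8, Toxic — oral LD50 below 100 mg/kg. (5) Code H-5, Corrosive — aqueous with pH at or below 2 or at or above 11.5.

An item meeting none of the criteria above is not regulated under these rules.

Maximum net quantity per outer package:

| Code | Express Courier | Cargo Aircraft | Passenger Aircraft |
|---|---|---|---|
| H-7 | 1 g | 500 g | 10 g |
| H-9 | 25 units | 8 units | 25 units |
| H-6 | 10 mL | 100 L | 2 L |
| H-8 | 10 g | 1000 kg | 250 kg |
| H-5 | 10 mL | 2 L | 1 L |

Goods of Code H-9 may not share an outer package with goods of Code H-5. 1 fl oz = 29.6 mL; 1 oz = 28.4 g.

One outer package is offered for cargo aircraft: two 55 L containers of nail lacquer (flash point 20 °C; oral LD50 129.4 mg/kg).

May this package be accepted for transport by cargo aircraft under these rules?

Nail lacquer: flash point 20 °C < 38 °C → Code H-6 (Flammable Liquid).
Code H-6 quantity: two 55 L containers = 110 L.
That exceeds the Code H-6 cargo aircraft limit of 100 L.

No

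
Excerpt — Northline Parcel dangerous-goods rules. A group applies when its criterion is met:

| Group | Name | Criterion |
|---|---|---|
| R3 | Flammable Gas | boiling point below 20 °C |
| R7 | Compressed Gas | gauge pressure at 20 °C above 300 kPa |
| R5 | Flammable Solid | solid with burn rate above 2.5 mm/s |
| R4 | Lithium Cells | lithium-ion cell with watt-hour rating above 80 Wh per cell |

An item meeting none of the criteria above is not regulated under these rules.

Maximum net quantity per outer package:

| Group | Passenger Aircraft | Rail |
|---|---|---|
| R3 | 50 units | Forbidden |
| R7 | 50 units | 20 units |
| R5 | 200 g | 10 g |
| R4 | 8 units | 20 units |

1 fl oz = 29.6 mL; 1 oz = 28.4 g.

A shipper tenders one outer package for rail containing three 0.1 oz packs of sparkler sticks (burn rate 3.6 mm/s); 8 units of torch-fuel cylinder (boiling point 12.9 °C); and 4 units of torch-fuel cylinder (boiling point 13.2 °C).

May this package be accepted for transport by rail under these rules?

Sparkler sticks: burn rate 3.6 mm/s > 2.5 mm/s → Group R5 (Flammable Solid).
Torch-fuel cylinder: boiling point 12.9 °C < 20 °C → Group R3 (Flammable Gas).
The torch-fuel cylinder has boiling point 13.2 °C, which is < 20 °C, so it is Group R3 (Flammable Gas).
Group R3 net quantity: 8 units + 4 units = 12 units.
By rail, Group R3 is Forbidden regardless of quantity.
Group R5 quantity: three 0.1 oz packs = 8.52 g.
8.52 g is within the rail limit of 10 g for Group R5.

No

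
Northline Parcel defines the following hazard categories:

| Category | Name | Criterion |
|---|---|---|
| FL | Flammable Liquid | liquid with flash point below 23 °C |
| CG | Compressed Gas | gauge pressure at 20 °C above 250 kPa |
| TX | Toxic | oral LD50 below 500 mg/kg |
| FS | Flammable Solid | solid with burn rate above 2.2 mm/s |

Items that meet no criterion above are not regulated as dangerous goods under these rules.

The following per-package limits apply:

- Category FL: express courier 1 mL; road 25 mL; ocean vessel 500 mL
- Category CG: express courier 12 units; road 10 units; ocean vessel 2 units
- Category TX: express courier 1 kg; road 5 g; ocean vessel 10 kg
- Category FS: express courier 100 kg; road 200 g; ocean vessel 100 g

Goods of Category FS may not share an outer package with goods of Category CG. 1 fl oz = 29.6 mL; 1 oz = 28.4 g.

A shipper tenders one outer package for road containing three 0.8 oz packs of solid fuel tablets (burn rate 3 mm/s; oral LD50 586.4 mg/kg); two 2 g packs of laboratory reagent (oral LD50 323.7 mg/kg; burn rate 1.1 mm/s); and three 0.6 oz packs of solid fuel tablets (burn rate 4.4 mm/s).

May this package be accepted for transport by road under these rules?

With burn rate 3 mm/s (> 2.2 mm/s), the solid fuel tablets fall in Category FS.
The laboratory reagent has oral LD50 323.7 mg/kg, which is < 500 mg/kg, so it is Category TX (Toxic).
With burn rate 4.4 mm/s (> 2.2 mm/s), the solid fuel tablets fall in Category FS.
Total Category FS: (three 0.8 oz packs = 68.16 g) + (three 0.6 oz packs = 51.12 g) = 119.28 g.
That is within the Category FS road limit of 200 g.
Category TX quantity: two 2 g packs = 4 g.
4 g ≤ 5 g (road limit, Category TX) — within limit.
The segregation rule (Category FS with Category CG) does not apply to Category FS with Category TX.
Every hazard category is within its road limit and no segregation rule is violated.

Yes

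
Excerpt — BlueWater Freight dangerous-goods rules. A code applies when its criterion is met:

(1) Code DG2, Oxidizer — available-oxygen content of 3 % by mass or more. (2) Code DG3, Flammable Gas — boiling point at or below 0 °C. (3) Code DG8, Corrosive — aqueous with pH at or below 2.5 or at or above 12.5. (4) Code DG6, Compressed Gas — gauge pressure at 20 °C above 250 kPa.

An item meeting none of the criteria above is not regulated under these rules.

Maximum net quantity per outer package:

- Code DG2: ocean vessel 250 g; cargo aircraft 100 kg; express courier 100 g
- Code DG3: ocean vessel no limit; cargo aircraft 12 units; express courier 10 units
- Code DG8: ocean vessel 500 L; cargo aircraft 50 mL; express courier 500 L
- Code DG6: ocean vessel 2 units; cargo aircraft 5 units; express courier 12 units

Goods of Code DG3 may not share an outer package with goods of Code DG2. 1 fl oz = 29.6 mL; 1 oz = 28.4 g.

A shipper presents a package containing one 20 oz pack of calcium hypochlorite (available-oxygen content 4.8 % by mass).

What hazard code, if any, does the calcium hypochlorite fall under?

Code DG2

Available-oxygen content 4.8 % by mass meets the Code DG2 criterion (Oxidizer), so the calcium hypochlorite is Code DG2.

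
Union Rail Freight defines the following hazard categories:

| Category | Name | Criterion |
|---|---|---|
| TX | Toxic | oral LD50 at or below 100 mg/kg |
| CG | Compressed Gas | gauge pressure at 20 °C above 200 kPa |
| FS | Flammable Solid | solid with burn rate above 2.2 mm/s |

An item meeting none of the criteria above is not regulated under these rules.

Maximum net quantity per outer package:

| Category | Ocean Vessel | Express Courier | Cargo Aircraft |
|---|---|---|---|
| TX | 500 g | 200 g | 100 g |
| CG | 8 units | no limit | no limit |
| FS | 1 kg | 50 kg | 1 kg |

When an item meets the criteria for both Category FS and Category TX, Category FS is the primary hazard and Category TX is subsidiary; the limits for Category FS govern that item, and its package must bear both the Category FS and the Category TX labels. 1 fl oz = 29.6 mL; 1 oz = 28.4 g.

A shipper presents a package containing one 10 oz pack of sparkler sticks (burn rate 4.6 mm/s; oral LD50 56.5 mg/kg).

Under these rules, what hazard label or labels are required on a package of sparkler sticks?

Category FS and TX

Burn rate 4.6 mm/s meets the Category FS criterion (Flammable Solid), so the sparkler sticks are Category FS.
Oral LD50 56.5 mg/kg meets the Category TX criterion (Toxic), so the sparkler sticks are Category TX.
By the precedence rule Category FS is primary and Category TX is subsidiary, and that rule requires both labels on the package.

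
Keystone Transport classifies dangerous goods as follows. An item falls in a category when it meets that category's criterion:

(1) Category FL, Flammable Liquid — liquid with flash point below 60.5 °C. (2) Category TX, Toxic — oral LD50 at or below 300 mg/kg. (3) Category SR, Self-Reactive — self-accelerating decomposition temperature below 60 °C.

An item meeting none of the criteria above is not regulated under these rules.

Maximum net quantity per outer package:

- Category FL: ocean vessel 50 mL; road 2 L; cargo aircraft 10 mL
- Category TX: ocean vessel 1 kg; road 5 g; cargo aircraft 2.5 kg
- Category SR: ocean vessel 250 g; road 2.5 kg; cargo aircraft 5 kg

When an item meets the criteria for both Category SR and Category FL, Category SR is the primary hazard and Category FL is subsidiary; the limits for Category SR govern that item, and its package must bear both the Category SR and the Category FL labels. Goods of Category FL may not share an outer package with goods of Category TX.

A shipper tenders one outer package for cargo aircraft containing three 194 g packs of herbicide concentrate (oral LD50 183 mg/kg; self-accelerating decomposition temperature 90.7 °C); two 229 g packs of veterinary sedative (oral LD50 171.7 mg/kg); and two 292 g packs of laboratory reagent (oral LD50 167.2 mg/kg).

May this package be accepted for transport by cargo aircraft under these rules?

Yes

The herbicide concentrate has oral LD50 183 mg/kg, which is ≤ 300 mg/kg, so it is Category TX (Toxic).
With oral LD50 171.7 mg/kg (≤ 300 mg/kg), the veterinary sedative falls in Category TX.
Laboratory reagent: oral LD50 167.2 mg/kg ≤ 300 mg/kg → Category TX (Toxic).
Category TX net quantity: (three 194 g packs = 582 g) + (two 229 g packs = 458 g) + (two 292 g packs = 584 g) = 1.624 kg.
That is within the Category TX cargo aircraft limit of 2.5 kg.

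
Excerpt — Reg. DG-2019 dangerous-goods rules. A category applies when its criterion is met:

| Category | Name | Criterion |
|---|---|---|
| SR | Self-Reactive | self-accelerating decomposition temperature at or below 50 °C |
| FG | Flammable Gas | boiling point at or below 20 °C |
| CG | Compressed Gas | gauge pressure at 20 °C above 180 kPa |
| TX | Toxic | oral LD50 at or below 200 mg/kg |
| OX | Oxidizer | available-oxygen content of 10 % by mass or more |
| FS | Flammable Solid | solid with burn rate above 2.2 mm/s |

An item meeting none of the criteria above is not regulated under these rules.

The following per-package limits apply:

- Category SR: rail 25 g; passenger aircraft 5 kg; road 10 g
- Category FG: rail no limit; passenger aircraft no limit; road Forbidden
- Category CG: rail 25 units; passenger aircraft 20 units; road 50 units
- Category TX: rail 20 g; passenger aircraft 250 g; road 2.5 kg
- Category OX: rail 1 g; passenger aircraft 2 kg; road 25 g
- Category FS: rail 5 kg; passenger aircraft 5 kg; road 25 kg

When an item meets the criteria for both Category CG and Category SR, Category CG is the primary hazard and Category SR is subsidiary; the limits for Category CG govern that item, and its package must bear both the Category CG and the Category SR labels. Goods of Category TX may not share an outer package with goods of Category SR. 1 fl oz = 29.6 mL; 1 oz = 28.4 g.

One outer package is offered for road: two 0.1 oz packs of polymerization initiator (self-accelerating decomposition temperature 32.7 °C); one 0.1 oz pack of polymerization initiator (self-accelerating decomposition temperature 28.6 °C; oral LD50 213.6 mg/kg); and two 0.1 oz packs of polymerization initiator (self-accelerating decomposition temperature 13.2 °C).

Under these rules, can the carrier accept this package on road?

No

The polymerization initiator has self-accelerating decomposition temperature 32.7 °C, which is ≤ 50 °C, so it is Category SR (Self-Reactive).
Polymerization initiator: self-accelerating decomposition temperature 28.6 °C ≤ 50 °C → Category SR (Self-Reactive).
Polymerization initiator: self-accelerating decomposition temperature 13.2 °C ≤ 50 °C → Category SR (Self-Reactive).
Total Category SR: (two 0.1 oz packs = 5.68 g) + (one 0.1 oz pack = 2.84 g) + (two 0.1 oz packs = 5.68 g) = 14.2 g.
14.2 g exceeds the road limit of 10 g for Category SR.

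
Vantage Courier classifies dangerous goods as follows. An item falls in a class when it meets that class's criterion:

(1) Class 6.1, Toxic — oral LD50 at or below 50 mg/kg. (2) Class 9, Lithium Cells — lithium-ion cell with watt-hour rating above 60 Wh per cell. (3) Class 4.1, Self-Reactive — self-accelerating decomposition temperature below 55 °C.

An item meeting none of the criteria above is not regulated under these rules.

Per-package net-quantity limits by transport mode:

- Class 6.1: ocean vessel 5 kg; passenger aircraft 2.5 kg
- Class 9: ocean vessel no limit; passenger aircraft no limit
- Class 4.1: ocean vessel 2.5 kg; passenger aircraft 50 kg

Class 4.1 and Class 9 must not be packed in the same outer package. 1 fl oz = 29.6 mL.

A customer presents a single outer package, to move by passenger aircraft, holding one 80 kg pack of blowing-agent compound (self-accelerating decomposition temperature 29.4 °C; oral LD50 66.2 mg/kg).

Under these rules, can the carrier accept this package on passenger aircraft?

No

The blowing-agent compound has self-accelerating decomposition temperature 29.4 °C, which is < 55 °C, so it is Class 4.1 (Self-Reactive).
Class 4.1 quantity: 80 kg.
That exceeds the Class 4.1 passenger aircraft limit of 50 kg.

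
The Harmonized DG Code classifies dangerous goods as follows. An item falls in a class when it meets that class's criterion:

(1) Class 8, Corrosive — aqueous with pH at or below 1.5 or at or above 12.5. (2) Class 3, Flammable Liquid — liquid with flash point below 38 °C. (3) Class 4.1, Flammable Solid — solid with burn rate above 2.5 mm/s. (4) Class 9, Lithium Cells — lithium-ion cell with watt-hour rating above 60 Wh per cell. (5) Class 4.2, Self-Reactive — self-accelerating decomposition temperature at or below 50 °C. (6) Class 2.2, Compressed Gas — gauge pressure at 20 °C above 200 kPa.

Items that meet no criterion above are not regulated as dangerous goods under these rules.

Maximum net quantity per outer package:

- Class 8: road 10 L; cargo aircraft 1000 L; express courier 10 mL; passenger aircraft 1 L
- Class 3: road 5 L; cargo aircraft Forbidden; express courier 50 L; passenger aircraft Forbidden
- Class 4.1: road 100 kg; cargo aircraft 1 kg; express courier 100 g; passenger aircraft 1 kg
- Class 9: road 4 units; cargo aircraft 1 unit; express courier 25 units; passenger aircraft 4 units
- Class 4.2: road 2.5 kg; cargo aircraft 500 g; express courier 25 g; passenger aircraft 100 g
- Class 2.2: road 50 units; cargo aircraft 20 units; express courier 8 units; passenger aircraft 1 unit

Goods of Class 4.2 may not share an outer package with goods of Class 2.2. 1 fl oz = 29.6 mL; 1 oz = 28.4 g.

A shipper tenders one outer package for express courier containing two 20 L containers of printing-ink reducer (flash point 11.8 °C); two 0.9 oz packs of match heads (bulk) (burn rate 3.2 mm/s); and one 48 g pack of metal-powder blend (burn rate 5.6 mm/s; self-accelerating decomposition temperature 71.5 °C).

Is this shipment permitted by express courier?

Printing-ink reducer: flash point 11.8 °C < 38 °C → Class 3 (Flammable Liquid).
Burn rate 3.2 mm/s meets the Class 4.1 criterion (Flammable Solid), so the match heads (bulk) are Class 4.1.
Burn rate 5.6 mm/s meets the Class 4.1 criterion (Flammable Solid), so the metal-powder blend is Class 4.1.
Total Class 4.1: (two 0.9 oz packs = 51.12 g) + 48 g = 99.12 g.
99.12 g is within the express courier limit of 100 g for Class 4.1.
Class 3 quantity: two 20 L containers = 40 L.
40 L ≤ 50 L (express courier limit, Class 3) — within limit.
The segregation rule (Class 4.2 with Class 2.2) does not apply to Class 4.1 with Class 3.
Every hazard class is within its express courier limit and no segregation rule is violated.

Yes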